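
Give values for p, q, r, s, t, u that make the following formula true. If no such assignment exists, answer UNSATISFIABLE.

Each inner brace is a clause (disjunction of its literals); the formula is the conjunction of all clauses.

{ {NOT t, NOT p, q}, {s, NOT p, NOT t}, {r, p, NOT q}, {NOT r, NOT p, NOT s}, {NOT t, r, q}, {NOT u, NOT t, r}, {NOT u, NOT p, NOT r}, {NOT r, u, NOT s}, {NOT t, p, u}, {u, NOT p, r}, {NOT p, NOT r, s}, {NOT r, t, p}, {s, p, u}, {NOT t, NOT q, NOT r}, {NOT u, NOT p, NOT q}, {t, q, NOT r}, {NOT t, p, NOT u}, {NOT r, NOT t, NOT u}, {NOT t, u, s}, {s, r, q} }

p: false; q: false; r: false; s: true; t: false; u: true

Branch on t: set t = false.
Branch on r: set r = false.
Branch on p: set p = false.
Unit clause (NOT q) forces q = false.
Unit clause (s) forces s = true.
No clause remains; u is free.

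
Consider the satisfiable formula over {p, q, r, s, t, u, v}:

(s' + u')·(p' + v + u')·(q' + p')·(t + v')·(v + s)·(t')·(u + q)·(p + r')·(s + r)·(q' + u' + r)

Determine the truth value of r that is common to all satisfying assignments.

False

Suppose r = 1.
Unit clause (t') forces t = 0.
Unit clause (v') forces v = 0.
Unit clause (s) forces s = 1.
Unit clause (u') forces u = 0.
Unit clause (q) forces q = 1.
Unit clause (p') forces p = 0.
Now (p) is unsatisfied and unit — conflict.
So every satisfying assignment has r = False.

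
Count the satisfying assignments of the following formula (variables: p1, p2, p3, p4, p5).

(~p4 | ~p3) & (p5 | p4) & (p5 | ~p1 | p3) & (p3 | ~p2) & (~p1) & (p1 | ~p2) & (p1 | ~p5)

1

There are 2^5 = 32 truth assignments over (p1, p2, p3, p4, p5).
Split on p1. With p1 = 1, the clauses containing p1 are satisfied and ~p1 drops from the rest; 0 of the 2^4 = 16 assignments to the other variables satisfy what remains.
With p1 = 0, by the same count on the reduced clause set, 1 assignment works.
(One model: p1=F, p2=F, p3=F, p4=T, p5=F.)
Total: 0 + 1 = 1.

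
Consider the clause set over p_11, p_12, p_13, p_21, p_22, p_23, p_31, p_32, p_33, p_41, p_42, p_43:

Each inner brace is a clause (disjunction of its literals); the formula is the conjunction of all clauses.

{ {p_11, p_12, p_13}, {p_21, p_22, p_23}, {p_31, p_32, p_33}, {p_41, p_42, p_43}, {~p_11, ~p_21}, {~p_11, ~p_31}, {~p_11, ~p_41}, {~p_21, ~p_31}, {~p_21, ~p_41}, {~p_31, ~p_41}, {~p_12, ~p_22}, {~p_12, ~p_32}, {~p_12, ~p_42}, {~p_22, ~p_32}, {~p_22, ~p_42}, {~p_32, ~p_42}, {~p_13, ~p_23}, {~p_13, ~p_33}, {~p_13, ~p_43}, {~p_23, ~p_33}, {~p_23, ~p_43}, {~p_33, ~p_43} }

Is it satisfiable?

No

Case p_11 = 0:
Case p_12 = 1:
From the singleton clause (~p_22), p_22 = 0.
From the singleton clause (~p_32), p_32 = 0.
From the singleton clause (~p_42), p_42 = 0.
Case p_21 = 1:
From the singleton clause (~p_31), p_31 = 0.
From the singleton clause (p_33), p_33 = 1.
From the singleton clause (~p_41), p_41 = 0.
From the singleton clause (p_43), p_43 = 1.
But (~p_43) is also a unit clause — contradiction.
So p_21 must be the other value — set p_21 = 0.
From the singleton clause (p_23), p_23 = 1.
From the singleton clause (~p_13), p_13 = 0.
From the singleton clause (~p_33), p_33 = 0.
From the singleton clause (p_31), p_31 = 1.
From the singleton clause (~p_41), p_41 = 0.
From the singleton clause (p_43), p_43 = 1.
But (~p_43) is also a unit clause — contradiction.
Either choice for p_21 ends in contradiction.
So p_12 must be the other value — set p_12 = 0.
From the singleton clause (p_13), p_13 = 1.
From the singleton clause (~p_23), p_23 = 0.
From the singleton clause (~p_33), p_33 = 0.
From the singleton clause (~p_43), p_43 = 0.
Case p_21 = 1:
From the singleton clause (~p_31), p_31 = 0.
From the singleton clause (p_32), p_32 = 1.
From the singleton clause (~p_41), p_41 = 0.
From the singleton clause (p_42), p_42 = 1.
But (~p_42) is also a unit clause — contradiction.
So p_21 must be the other value — set p_21 = 0.
From the singleton clause (p_22), p_22 = 1.
From the singleton clause (~p_32), p_32 = 0.
From the singleton clause (p_31), p_31 = 1.
From the singleton clause (~p_41), p_41 = 0.
From the singleton clause (p_42), p_42 = 1.
But (~p_42) is also a unit clause — contradiction.
Either choice for p_21 ends in contradiction.
Either choice for p_12 ends in contradiction.
So p_11 must be the other value — set p_11 = 1.
From the singleton clause (~p_21), p_21 = 0.
From the singleton clause (~p_31), p_31 = 0.
From the singleton clause (~p_41), p_41 = 0.
Case p_22 = 1:
From the singleton clause (~p_12), p_12 = 0.
From the singleton clause (~p_32), p_32 = 0.
From the singleton clause (p_33), p_33 = 1.
From the singleton clause (~p_42), p_42 = 0.
From the singleton clause (p_43), p_43 = 1.
But (~p_43) is also a unit clause — contradiction.
So p_22 must be the other value — set p_22 = 0.
From the singleton clause (p_23), p_23 = 1.
From the singleton clause (~p_13), p_13 = 0.
From the singleton clause (~p_33), p_33 = 0.
From the singleton clause (p_32), p_32 = 1.
From the singleton clause (~p_12), p_12 = 0.
From the singleton clause (~p_42), p_42 = 0.
From the singleton clause (p_43), p_43 = 1.
But (~p_43) is also a unit clause — contradiction.
Either choice for p_22 ends in contradiction.
Either choice for p_11 ends in contradiction.
No assignment satisfies every clause.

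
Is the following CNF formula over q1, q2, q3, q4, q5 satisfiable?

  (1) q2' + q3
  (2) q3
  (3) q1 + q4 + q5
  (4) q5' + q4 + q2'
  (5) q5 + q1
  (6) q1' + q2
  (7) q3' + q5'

(q3) alone gives q3 = 1.
(q5') alone gives q5 = 0.
(q1) alone gives q1 = 1.
(q2) alone gives q2 = 1.
Every clause is now satisfied; q4 is unconstrained.
A satisfying assignment: q1: 1; q2: 1; q3: 1; q4: 1; q5: 0.

Yes, satisfiable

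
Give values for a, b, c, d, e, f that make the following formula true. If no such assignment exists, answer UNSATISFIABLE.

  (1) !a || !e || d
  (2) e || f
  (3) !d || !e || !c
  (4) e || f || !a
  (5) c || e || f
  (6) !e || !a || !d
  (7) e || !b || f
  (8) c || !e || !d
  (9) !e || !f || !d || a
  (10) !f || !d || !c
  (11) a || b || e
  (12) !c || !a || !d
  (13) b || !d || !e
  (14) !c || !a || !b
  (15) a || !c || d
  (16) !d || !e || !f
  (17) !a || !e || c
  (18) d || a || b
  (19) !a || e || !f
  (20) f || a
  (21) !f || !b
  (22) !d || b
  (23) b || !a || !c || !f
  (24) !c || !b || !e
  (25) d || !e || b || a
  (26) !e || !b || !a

Try e = true.
Try a = false.
From the singleton clause (f), f = true.
From the singleton clause (!d), d = false.
From the singleton clause (!c), c = false.
From the singleton clause (b), b = true.
But (!b) is also a unit clause — contradiction.
That branch fails; take a = true instead.
From the singleton clause (d), d = true.
But (!d) is also a unit clause — contradiction.
Either choice for a ends in contradiction.
That branch fails; take e = false instead.
From the singleton clause (f), f = true.
From the singleton clause (!a), a = false.
From the singleton clause (b), b = true.
But (!b) is also a unit clause — contradiction.
Either choice for e ends in contradiction.

UNSATISFIABLE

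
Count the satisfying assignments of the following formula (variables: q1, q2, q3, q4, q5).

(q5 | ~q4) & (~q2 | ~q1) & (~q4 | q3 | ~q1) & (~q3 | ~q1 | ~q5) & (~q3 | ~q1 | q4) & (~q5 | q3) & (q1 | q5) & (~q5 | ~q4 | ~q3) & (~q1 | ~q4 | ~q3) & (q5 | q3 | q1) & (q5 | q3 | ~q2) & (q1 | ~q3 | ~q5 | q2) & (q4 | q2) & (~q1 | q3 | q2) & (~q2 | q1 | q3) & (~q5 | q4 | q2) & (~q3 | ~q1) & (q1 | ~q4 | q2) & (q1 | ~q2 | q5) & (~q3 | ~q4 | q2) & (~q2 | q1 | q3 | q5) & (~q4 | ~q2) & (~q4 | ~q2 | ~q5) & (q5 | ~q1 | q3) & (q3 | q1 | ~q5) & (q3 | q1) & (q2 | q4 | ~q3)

1

There are 2^5 = 32 truth assignments over (q1, q2, q3, q4, q5).
Split on q2. With q2 = 1, the clauses containing q2 are satisfied and ~q2 drops from the rest; 1 of the 2^4 = 16 assignments to the other variables satisfy what remains.
With q2 = 0, by the same count on the reduced clause set, 0 assignments work.
(One model: q1=F, q2=T, q3=T, q4=F, q5=T.)
Total: 1 + 0 = 1.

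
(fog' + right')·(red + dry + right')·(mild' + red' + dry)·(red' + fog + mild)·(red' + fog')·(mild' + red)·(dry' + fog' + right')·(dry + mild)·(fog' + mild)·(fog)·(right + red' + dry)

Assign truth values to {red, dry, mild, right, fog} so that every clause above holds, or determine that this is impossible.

From the singleton clause (fog), fog = 1.
From the singleton clause (right'), right = 0.
From the singleton clause (red'), red = 0.
From the singleton clause (mild'), mild = 0.
That conflicts with the unit clause (mild).

UNSATISFIABLE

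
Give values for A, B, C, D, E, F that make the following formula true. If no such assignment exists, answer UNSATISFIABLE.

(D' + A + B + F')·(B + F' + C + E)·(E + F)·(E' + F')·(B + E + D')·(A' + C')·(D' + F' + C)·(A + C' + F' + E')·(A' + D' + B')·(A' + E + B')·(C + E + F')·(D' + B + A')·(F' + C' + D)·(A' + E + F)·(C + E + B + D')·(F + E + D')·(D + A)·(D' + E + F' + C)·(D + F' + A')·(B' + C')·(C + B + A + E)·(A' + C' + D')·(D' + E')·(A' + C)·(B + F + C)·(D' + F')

UNSATISFIABLE

Branch on E: set E = 1.
From the singleton clause (F'), F = 0.
From the singleton clause (D'), D = 0.
From the singleton clause (A), A = 1.
From the singleton clause (C'), C = 0.
But (C) is also a unit clause — contradiction.
Undo E and try E = 0.
From the singleton clause (F), F = 1.
From the singleton clause (C), C = 1.
From the singleton clause (A'), A = 0.
From the singleton clause (D), D = 1.
But (D') is also a unit clause — contradiction.
Either choice for E ends in contradiction.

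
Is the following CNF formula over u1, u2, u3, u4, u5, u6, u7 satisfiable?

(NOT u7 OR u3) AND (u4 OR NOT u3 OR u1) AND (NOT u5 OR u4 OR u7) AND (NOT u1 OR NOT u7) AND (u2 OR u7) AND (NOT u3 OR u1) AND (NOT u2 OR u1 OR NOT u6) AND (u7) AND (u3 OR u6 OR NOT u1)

Unit clause (u7) forces u7 = true.
Unit clause (u3) forces u3 = true.
Unit clause (NOT u1) forces u1 = false.
But (u1) is also a unit clause — contradiction.
No assignment satisfies every clause.

No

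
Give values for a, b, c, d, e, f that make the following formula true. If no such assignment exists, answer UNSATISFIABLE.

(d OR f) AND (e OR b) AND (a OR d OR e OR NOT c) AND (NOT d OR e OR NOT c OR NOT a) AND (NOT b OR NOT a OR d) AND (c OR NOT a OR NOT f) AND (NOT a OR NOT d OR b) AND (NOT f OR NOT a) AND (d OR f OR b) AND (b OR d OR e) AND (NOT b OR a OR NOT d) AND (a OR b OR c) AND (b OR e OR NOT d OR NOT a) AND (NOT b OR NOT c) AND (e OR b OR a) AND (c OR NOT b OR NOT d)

a ↦ false, b ↦ false, c ↦ true, d ↦ true, e ↦ true, f ↦ true

Branch on d: set d = true.
Branch on e: set e = true.
Branch on a: set a = false.
The clause (NOT b) is unit, so b = false.
The clause (c) is unit, so c = true.
All clauses hold; f can take either value.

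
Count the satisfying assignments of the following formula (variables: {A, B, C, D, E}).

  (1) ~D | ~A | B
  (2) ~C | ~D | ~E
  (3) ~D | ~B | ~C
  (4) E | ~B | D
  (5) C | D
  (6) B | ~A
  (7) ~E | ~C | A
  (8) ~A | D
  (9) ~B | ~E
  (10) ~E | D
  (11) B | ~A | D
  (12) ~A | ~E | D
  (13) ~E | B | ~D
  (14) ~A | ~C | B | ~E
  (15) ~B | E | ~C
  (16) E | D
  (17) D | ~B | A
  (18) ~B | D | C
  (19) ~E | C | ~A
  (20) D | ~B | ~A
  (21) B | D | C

4

There are 2^5 = 32 truth assignments over (A, B, C, D, E).
Split on E. With E = 1, the clauses containing E are satisfied and ~E drops from the rest; 0 of the 2^4 = 16 assignments to the other variables satisfy what remains.
With E = 0, by the same count on the reduced clause set, 4 assignments work.
Total: 0 + 4 = 4.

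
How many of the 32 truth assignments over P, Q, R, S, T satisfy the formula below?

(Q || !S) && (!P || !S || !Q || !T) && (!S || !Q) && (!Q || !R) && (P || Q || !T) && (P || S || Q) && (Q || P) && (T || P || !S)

8

There are 2^5 = 32 truth assignments over (P, Q, R, S, T).
Split on P. With P = true, the clauses containing P are satisfied and !P drops from the rest; 6 of the 2^4 = 16 assignments to the other variables satisfy what remains.
With P = false, by the same count on the reduced clause set, 2 assignments work.
(One model: P=F, Q=T, R=F, S=F, T=F.)
Total: 6 + 2 = 8.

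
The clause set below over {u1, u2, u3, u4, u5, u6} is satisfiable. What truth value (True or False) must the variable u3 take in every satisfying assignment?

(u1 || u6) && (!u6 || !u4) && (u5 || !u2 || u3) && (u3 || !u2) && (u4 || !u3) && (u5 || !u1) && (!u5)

False

Suppose u3 = true.
From the singleton clause (u4), u4 = true.
From the singleton clause (!u6), u6 = false.
From the singleton clause (u1), u1 = true.
From the singleton clause (u5), u5 = true.
That conflicts with the unit clause (!u5).
So every satisfying assignment has u3 = False.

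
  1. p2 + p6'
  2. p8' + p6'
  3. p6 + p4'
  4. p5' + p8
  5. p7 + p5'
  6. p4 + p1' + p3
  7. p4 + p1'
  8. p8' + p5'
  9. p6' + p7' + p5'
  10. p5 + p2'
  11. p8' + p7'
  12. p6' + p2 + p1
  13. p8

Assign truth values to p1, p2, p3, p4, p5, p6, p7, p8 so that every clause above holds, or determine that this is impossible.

p1 ↦ 0,  p2 ↦ 0,  p3 ↦ 0,  p4 ↦ 0,  p5 ↦ 0,  p6 ↦ 0,  p7 ↦ 0,  p8 ↦ 1

From the singleton clause (p8), p8 = 1.
From the singleton clause (p6'), p6 = 0.
From the singleton clause (p4'), p4 = 0.
From the singleton clause (p1'), p1 = 0.
From the singleton clause (p5'), p5 = 0.
From the singleton clause (p2'), p2 = 0.
From the singleton clause (p7'), p7 = 0.
Every clause is now satisfied; p3 is unconstrained.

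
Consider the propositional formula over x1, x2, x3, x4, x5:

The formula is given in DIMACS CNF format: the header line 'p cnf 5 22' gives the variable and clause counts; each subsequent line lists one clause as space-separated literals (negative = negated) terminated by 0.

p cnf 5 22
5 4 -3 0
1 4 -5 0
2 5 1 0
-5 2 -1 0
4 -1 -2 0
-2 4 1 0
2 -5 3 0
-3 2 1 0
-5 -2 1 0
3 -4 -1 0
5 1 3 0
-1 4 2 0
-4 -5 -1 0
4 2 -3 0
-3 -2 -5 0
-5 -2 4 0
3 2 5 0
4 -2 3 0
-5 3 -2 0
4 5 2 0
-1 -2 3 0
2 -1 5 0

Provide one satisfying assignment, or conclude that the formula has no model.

Try x5 = False.
Try x4 = True.
Try x2 = True.
Try x3 = True.
All clauses hold; x1 can take either value.

x1=False; x2=True; x3=True; x4=True; x5=False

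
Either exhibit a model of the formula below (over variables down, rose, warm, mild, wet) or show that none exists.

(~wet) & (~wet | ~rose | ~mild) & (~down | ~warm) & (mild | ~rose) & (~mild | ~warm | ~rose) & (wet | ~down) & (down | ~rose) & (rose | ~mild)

(~wet) alone gives wet = 0.
(~down) alone gives down = 0.
(~rose) alone gives rose = 0.
(~mild) alone gives mild = 0.
No clause remains; warm is free.

down: 0,  rose: 0,  warm: 0,  mild: 0,  wet: 0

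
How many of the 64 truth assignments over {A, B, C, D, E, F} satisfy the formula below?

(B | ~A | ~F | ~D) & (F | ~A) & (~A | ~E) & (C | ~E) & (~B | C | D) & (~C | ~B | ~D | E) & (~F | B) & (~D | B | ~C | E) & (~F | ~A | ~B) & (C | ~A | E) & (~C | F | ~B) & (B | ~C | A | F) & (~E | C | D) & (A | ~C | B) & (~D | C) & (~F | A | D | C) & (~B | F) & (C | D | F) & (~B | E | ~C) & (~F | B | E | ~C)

2

There are 2^6 = 64 truth assignments over (A, B, C, D, E, F).
Split on B. With B = 1, the clauses containing B are satisfied and ~B drops from the rest; 2 of the 2^5 = 32 assignments to the other variables satisfy what remains.
With B = 0, by the same count on the reduced clause set, 0 assignments work.
(One model: A=F, B=T, C=T, D=F, E=T, F=T.)
Total: 2 + 0 = 2.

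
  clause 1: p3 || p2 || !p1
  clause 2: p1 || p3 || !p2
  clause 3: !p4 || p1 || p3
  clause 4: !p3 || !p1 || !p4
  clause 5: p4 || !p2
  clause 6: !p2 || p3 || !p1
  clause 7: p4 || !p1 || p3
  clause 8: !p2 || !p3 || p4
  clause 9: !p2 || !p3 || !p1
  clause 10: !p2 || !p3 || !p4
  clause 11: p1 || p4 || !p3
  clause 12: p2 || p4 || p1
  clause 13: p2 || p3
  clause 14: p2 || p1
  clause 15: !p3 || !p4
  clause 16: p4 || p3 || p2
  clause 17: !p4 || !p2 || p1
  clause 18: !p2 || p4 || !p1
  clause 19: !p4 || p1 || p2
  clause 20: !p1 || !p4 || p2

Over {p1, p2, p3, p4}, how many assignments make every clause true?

There are 2^4 = 16 truth assignments over (p1, p2, p3, p4).
Check each against the 20 clauses (columns in the order p1, p2, p3, p4):
  F F F F  ✗ fails (p2 || p4 || p1)
  F F F T  ✗ fails (!p4 || p1 || p3)
  F F T F  ✗ fails (p1 || p4 || !p3)
  F F T T  ✗ fails (p2 || p1)
  F T F F  ✗ fails (p1 || p3 || !p2)
  F T F T  ✗ fails (p1 || p3 || !p2)
  F T T F  ✗ fails (p4 || !p2)
  F T T T  ✗ fails (!p2 || !p3 || !p4)
  T F F F  ✗ fails (p3 || p2 || !p1)
  T F F T  ✗ fails (p3 || p2 || !p1)
  T F T F  ✓ satisfies all
  T F T T  ✗ fails (!p3 || !p1 || !p4)
  T T F F  ✗ fails (p4 || !p2)
  T T F T  ✗ fails (!p2 || p3 || !p1)
  T T T F  ✗ fails (p4 || !p2)
  T T T T  ✗ fails (!p3 || !p1 || !p4)
1 of the 16 rows is a model.

1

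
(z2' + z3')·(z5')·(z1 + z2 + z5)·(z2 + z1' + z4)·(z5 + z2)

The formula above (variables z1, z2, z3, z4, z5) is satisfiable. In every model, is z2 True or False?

True

Suppose z2 = 0.
From the singleton clause (z5'), z5 = 0.
Now (z5) is unsatisfied and unit — conflict.
So every satisfying assignment has z2 = True.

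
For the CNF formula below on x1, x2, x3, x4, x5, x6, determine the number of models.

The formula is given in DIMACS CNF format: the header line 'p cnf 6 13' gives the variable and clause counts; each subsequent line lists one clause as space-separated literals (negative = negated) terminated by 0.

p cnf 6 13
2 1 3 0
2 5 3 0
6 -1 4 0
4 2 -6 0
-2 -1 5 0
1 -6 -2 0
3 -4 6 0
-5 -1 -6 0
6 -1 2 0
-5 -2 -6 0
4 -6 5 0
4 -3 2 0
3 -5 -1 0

There are 2^6 = 64 truth assignments over (x1, x2, x3, x4, x5, x6).
Split on x4. With x4 = True, the clauses containing x4 are satisfied and ¬x4 drops from the rest; 8 of the 2^5 = 32 assignments to the other variables satisfy what remains.
With x4 = False, by the same count on the reduced clause set, 4 assignments work.
(One model: x1=F, x2=F, x3=T, x4=T, x5=F, x6=F.)
Total: 8 + 4 = 12.

12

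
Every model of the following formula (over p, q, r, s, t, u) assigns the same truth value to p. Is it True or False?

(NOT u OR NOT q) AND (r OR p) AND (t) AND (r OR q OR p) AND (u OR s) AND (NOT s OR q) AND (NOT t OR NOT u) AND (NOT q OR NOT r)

True

Suppose p = false.
Unit clause (r) forces r = true.
Unit clause (t) forces t = true.
Unit clause (NOT u) forces u = false.
Unit clause (s) forces s = true.
Unit clause (q) forces q = true.
Now (NOT q) is unsatisfied and unit — conflict.
So every satisfying assignment has p = True.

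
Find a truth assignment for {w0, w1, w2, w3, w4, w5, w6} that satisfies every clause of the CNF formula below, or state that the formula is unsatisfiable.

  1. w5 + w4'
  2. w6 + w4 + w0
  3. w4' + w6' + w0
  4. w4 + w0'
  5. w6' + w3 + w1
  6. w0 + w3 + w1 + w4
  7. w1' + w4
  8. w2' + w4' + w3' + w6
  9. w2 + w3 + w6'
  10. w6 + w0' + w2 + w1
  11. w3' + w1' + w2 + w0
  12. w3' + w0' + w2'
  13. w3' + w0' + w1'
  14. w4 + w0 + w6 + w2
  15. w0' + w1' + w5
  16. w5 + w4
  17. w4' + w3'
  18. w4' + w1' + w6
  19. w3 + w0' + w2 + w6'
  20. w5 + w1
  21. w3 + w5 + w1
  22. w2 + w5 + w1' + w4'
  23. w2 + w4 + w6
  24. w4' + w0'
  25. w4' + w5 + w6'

w0: 0, w1: 0, w2: 0, w3: 0, w4: 1, w5: 1, w6: 0

Case w5 = 1:
Case w4 = 1:
From the singleton clause (w3'), w3 = 0.
From the singleton clause (w0'), w0 = 0.
From the singleton clause (w6'), w6 = 0.
From the singleton clause (w1'), w1 = 0.
Every clause is now satisfied; w2 is unconstrained.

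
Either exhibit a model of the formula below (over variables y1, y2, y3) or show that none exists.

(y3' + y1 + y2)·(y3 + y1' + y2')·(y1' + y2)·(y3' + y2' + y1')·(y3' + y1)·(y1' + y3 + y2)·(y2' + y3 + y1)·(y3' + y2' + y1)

Try y1 = 0.
From the singleton clause (y3'), y3 = 0.
From the singleton clause (y2'), y2 = 0.
All clauses are satisfied.

y1=0; y2=0; y3=0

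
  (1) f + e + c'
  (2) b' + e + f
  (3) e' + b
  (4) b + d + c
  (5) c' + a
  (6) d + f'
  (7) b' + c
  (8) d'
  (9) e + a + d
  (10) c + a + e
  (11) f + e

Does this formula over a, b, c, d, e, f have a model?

The clause (d') is unit, so d = 0.
The clause (f') is unit, so f = 0.
The clause (e) is unit, so e = 1.
The clause (b) is unit, so b = 1.
The clause (c) is unit, so c = 1.
The clause (a) is unit, so a = 1.
This assignment satisfies each clause.
A satisfying assignment: a ↦ 1; b ↦ 1; c ↦ 1; d ↦ 0; e ↦ 1; f ↦ 0.

Yes, satisfiable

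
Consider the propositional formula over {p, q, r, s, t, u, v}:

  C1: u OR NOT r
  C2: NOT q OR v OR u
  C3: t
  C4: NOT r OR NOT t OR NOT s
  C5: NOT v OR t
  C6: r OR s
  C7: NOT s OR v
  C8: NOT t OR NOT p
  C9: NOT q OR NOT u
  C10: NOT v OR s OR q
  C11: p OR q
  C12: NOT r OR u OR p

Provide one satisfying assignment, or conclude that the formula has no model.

From the singleton clause (t), t = true.
From the singleton clause (NOT p), p = false.
From the singleton clause (q), q = true.
From the singleton clause (NOT u), u = false.
From the singleton clause (NOT r), r = false.
From the singleton clause (v), v = true.
From the singleton clause (s), s = true.
This assignment satisfies each clause.

p: false, q: true, r: false, s: true, t: true, u: false, v: true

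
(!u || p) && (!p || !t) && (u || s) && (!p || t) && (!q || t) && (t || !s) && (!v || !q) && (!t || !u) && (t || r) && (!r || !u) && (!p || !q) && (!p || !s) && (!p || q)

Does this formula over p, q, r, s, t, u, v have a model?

Suppose u = false.
Unit clause (s) forces s = true.
Unit clause (t) forces t = true.
Unit clause (!p) forces p = false.
Suppose v = true.
Unit clause (!q) forces q = false.
No clause remains; r is free.
A satisfying assignment: p: false, q: false, r: false, s: true, t: true, u: false, v: true.

Yes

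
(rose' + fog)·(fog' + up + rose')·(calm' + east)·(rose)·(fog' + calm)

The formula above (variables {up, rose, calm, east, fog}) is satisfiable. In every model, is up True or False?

Suppose up = 0.
(rose) alone gives rose = 1.
(fog) alone gives fog = 1.
But (fog') is also a unit clause — contradiction.
So every satisfying assignment has up = True.

True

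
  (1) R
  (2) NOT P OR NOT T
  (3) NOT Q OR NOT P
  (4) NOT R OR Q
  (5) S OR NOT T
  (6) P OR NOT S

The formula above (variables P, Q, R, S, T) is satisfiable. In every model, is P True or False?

False

Suppose P = true.
From the singleton clause (R), R = true.
From the singleton clause (NOT T), T = false.
From the singleton clause (NOT Q), Q = false.
Now (Q) is unsatisfied and unit — conflict.
So every satisfying assignment has P = False.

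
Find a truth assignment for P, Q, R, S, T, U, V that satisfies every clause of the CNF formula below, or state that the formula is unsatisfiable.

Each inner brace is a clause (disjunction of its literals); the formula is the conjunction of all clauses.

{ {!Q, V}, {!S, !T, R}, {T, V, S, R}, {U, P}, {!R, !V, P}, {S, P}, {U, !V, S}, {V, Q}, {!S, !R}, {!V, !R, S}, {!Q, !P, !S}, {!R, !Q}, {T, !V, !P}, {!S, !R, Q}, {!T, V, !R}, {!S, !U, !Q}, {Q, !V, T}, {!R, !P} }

Branch on Q: set Q = false.
(V) alone gives V = true.
(T) alone gives T = true.
Branch on S: set S = false.
(P) alone gives P = true.
(U) alone gives U = true.
(!R) alone gives R = false.
Every clause now holds.

P=true, Q=false, R=false, S=false, T=true, U=true, V=true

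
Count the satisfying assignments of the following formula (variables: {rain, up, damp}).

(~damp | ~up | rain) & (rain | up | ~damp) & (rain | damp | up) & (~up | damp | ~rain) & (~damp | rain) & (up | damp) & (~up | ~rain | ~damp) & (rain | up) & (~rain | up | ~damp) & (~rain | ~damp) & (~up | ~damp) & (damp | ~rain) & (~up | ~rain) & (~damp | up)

There are 2^3 = 8 truth assignments over (rain, up, damp).
Split on damp. With damp = 1, the clauses containing damp are satisfied and ~damp drops from the rest; 0 of the 2^2 = 4 assignments to the other variables satisfy what remains.
With damp = 0, by the same count on the reduced clause set, 1 assignment works.
(One model: rain=F, up=T, damp=F.)
Total: 0 + 1 = 1.

1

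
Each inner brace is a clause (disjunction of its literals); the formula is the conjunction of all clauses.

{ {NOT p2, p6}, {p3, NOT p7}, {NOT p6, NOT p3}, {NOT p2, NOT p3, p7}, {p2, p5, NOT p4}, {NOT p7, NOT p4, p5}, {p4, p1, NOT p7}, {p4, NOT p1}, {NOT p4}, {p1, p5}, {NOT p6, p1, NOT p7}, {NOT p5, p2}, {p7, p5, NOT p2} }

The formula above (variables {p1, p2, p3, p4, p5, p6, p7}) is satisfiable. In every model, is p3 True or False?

Suppose p3 = true.
From the singleton clause (NOT p6), p6 = false.
From the singleton clause (NOT p2), p2 = false.
From the singleton clause (NOT p4), p4 = false.
From the singleton clause (NOT p1), p1 = false.
From the singleton clause (NOT p7), p7 = false.
From the singleton clause (p5), p5 = true.
But (NOT p5) is also a unit clause — contradiction.
So every satisfying assignment has p3 = False.

False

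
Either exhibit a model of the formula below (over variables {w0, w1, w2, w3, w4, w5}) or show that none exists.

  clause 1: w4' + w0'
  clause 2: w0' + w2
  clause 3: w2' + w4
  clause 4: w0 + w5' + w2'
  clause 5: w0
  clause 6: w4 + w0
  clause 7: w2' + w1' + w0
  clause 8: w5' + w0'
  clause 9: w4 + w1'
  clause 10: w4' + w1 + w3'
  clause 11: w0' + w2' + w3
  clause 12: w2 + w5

UNSATISFIABLE

The clause (w0) is unit, so w0 = 1.
The clause (w4') is unit, so w4 = 0.
The clause (w2) is unit, so w2 = 1.
But (w2') is also a unit clause — contradiction.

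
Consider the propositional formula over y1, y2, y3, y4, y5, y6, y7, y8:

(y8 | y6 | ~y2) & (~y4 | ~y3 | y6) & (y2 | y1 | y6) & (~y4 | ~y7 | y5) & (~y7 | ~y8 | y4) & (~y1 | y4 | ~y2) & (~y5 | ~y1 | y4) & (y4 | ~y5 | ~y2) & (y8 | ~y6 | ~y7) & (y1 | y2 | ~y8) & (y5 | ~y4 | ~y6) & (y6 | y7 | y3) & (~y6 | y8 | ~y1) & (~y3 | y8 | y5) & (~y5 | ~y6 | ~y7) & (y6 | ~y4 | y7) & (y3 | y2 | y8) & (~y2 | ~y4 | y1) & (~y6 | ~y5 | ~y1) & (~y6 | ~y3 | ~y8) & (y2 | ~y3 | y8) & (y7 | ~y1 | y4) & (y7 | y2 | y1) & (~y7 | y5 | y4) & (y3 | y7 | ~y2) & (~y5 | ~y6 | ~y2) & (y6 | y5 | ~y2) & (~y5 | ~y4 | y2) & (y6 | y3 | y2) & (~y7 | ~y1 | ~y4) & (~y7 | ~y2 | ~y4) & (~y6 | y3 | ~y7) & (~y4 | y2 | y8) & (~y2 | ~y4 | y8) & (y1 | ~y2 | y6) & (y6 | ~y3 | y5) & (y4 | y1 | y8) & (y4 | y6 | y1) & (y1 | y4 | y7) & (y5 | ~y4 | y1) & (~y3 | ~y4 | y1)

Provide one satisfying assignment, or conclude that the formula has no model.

Case y8 = 1:
Case y7 = 0:
Case y1 = 1:
The clause (y4) is unit, so y4 = 1.
The clause (y6) is unit, so y6 = 1.
The clause (y5) is unit, so y5 = 1.
That conflicts with the unit clause (~y5).
Backtrack on y1: now try y1 = 0.
The clause (y2) is unit, so y2 = 1.
The clause (~y4) is unit, so y4 = 0.
That conflicts with the unit clause (y4).
Either choice for y1 ends in contradiction.
Backtrack on y7: now try y7 = 1.
The clause (y4) is unit, so y4 = 1.
The clause (y5) is unit, so y5 = 1.
The clause (~y6) is unit, so y6 = 0.
The clause (~y3) is unit, so y3 = 0.
The clause (y2) is unit, so y2 = 1.
That conflicts with the unit clause (~y2).
Either choice for y7 ends in contradiction.
Backtrack on y8: now try y8 = 0.
Case y6 = 1:
The clause (~y7) is unit, so y7 = 0.
The clause (~y1) is unit, so y1 = 0.
The clause (y2) is unit, so y2 = 1.
The clause (~y4) is unit, so y4 = 0.
That conflicts with the unit clause (y4).
Backtrack on y6: now try y6 = 0.
The clause (~y2) is unit, so y2 = 0.
The clause (y1) is unit, so y1 = 1.
The clause (y3) is unit, so y3 = 1.
That conflicts with the unit clause (~y3).
Either choice for y6 ends in contradiction.
Either choice for y8 ends in contradiction.

UNSATISFIABLE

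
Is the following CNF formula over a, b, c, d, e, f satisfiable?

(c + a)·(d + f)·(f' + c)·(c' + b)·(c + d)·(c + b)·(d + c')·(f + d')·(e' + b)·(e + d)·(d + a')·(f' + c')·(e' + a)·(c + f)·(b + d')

Unsatisfiable

Try c = 1.
Unit clause (b) forces b = 1.
Unit clause (d) forces d = 1.
Unit clause (f) forces f = 1.
But (f') is also a unit clause — contradiction.
So c must be the other value — set c = 0.
Unit clause (a) forces a = 1.
Unit clause (f') forces f = 0.
But (f) is also a unit clause — contradiction.
Both values of c lead to a conflict.
No assignment satisfies every clause.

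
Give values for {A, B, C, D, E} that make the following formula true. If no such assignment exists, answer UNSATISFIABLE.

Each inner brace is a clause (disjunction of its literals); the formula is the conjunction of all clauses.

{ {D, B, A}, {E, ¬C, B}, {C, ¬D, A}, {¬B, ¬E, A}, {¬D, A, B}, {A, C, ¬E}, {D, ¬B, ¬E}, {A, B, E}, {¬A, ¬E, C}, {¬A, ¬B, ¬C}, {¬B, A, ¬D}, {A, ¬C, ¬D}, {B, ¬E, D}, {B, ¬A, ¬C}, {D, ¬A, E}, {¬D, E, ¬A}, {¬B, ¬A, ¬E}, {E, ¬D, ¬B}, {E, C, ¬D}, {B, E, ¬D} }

Try D = False.
Try B = True.
(¬E) alone gives E = False.
(¬A) alone gives A = False.
All clauses hold; C can take either value.

A ↦ False,  B ↦ True,  C ↦ True,  D ↦ False,  E ↦ False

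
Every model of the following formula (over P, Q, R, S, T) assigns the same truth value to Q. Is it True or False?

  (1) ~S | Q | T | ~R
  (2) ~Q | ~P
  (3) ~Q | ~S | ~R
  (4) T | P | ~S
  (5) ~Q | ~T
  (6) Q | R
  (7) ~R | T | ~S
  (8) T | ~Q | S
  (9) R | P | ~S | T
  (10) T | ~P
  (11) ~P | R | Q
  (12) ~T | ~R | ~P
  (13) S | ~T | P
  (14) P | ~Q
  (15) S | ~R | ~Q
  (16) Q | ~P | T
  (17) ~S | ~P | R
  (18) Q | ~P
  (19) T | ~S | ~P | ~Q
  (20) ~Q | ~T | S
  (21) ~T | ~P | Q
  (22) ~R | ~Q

False

Suppose Q = 1.
Unit clause (~P) forces P = 0.
Now (P) is unsatisfied and unit — conflict.
So every satisfying assignment has Q = False.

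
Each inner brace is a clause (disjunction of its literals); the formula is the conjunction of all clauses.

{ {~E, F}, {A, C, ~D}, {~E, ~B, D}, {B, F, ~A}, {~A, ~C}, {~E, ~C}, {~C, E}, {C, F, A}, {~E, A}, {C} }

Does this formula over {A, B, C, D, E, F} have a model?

Unit clause (C) forces C = 1.
Unit clause (~A) forces A = 0.
Unit clause (~E) forces E = 0.
That conflicts with the unit clause (E).
No assignment satisfies every clause.

Unsatisfiable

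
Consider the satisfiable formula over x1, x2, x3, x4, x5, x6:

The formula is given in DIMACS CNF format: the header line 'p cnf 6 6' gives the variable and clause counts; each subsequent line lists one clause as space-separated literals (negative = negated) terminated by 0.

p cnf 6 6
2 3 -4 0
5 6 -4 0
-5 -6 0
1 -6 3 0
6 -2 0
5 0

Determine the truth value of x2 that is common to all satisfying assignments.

Suppose x2 = True.
Unit clause (x6) forces x6 = True.
Unit clause (¬x5) forces x5 = False.
That conflicts with the unit clause (x5).
So every satisfying assignment has x2 = False.

False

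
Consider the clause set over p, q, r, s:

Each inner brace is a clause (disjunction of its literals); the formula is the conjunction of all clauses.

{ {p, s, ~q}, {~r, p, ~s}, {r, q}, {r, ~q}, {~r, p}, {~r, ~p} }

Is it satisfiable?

No

Branch on r: set r = 1.
Unit clause (p) forces p = 1.
But (~p) is also a unit clause — contradiction.
That branch fails; take r = 0 instead.
Unit clause (q) forces q = 1.
But (~q) is also a unit clause — contradiction.
Either choice for r ends in contradiction.
No assignment satisfies every clause.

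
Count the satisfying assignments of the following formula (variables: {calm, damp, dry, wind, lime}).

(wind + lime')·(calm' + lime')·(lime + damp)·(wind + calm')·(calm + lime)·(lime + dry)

There are 2^5 = 32 truth assignments over (calm, damp, dry, wind, lime).
Split on dry. With dry = 1, the clauses containing dry are satisfied and dry' drops from the rest; 3 of the 2^4 = 16 assignments to the other variables satisfy what remains.
With dry = 0, by the same count on the reduced clause set, 2 assignments work.
(One model: calm=F, damp=F, dry=F, wind=T, lime=T.)
Total: 3 + 2 = 5.

5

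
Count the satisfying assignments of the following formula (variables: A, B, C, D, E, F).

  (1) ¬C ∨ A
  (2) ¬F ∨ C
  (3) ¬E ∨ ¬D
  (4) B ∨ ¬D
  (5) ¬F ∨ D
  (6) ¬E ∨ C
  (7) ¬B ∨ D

8

There are 2^6 = 64 truth assignments over (A, B, C, D, E, F).
Split on D. With D = True, the clauses containing D are satisfied and ¬D drops from the rest; 4 of the 2^5 = 32 assignments to the other variables satisfy what remains.
With D = False, by the same count on the reduced clause set, 4 assignments work.
(One model: A=F, B=F, C=F, D=F, E=F, F=F.)
Total: 4 + 4 = 8.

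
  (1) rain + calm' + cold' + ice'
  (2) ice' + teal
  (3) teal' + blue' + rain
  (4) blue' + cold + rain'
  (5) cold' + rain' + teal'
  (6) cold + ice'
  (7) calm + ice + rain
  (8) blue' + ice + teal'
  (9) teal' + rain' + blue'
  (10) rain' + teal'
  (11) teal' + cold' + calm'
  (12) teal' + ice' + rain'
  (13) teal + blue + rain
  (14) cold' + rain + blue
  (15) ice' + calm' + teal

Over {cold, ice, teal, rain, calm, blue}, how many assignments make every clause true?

9

There are 2^6 = 64 truth assignments over (cold, ice, teal, rain, calm, blue).
Split on cold. With cold = 1, the clauses containing cold are satisfied and cold' drops from the rest; 5 of the 2^5 = 32 assignments to the other variables satisfy what remains.
With cold = 0, by the same count on the reduced clause set, 4 assignments work.
(One model: cold=F, ice=F, teal=F, rain=F, calm=T, blue=T.)
Total: 5 + 4 = 9.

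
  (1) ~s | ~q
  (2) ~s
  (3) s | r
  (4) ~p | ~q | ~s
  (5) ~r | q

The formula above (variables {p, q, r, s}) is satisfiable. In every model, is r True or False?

Suppose r = 0.
(~s) alone gives s = 0.
That conflicts with the unit clause (s).
So every satisfying assignment has r = True.

True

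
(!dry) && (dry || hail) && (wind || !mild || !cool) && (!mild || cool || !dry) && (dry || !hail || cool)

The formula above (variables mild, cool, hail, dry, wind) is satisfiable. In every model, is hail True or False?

True

Suppose hail = false.
The clause (!dry) is unit, so dry = false.
That conflicts with the unit clause (dry).
So every satisfying assignment has hail = True.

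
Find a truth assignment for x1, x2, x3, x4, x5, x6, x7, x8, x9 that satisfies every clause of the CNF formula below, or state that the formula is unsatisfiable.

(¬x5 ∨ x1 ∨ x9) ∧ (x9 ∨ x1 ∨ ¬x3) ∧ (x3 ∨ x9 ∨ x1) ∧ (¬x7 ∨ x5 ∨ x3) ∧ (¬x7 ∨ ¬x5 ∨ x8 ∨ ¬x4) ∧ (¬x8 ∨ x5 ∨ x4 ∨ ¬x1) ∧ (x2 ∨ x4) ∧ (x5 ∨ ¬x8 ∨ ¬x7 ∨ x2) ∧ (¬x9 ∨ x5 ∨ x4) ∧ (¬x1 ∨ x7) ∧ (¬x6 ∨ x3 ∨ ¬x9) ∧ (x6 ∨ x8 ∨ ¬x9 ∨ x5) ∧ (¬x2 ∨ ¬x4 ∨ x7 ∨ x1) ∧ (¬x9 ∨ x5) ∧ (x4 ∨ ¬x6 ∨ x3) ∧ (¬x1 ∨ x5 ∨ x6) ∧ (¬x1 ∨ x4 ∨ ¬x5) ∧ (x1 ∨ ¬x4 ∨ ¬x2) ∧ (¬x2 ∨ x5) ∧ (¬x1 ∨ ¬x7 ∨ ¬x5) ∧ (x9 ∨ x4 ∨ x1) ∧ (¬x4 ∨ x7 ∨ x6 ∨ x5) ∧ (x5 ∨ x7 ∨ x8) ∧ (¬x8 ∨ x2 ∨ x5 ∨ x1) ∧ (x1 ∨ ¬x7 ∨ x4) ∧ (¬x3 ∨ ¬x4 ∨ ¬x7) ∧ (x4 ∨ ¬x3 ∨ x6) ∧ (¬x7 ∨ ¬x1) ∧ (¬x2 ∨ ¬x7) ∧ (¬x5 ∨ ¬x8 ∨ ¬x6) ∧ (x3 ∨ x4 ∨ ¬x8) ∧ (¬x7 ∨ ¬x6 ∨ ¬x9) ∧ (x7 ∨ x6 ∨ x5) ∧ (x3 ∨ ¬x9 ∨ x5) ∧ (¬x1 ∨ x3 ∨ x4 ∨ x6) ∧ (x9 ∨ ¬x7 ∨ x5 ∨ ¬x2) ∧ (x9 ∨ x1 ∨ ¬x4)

x1: False,  x2: False,  x3: False,  x4: True,  x5: True,  x6: False,  x7: True,  x8: True,  x9: True

Branch on x2: set x2 = False.
The clause (x4) is unit, so x4 = True.
Branch on x1: set x1 = False.
The clause (x9) is unit, so x9 = True.
The clause (x5) is unit, so x5 = True.
Branch on x7: set x7 = True.
The clause (x8) is unit, so x8 = True.
The clause (¬x3) is unit, so x3 = False.
The clause (¬x6) is unit, so x6 = False.
Every clause now holds.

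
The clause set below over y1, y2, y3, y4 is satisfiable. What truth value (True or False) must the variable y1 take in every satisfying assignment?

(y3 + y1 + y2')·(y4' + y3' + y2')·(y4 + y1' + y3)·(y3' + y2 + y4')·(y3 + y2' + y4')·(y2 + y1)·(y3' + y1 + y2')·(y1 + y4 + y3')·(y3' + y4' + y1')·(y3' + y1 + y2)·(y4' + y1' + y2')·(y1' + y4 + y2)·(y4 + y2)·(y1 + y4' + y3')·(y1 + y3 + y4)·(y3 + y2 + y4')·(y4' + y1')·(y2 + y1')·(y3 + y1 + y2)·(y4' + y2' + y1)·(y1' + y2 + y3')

True

Suppose y1 = 0.
(y2) alone gives y2 = 1.
(y3) alone gives y3 = 1.
That conflicts with the unit clause (y3').
So every satisfying assignment has y1 = True.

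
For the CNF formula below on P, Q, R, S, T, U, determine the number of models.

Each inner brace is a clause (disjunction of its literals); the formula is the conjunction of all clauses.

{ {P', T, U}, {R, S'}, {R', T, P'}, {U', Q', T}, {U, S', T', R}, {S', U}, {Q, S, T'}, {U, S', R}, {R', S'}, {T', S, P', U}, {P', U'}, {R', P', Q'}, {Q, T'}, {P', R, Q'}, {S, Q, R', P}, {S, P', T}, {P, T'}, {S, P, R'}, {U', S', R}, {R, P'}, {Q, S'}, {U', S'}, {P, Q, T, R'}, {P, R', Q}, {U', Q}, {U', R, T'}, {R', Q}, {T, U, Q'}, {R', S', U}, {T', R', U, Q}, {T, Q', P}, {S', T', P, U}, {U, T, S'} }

There are 2^6 = 64 truth assignments over (P, Q, R, S, T, U).
Split on P. With P = 1, the clauses containing P are satisfied and P' drops from the rest; 0 of the 2^5 = 32 assignments to the other variables satisfy what remains.
With P = 0, by the same count on the reduced clause set, 1 assignment works.
Total: 0 + 1 = 1.

1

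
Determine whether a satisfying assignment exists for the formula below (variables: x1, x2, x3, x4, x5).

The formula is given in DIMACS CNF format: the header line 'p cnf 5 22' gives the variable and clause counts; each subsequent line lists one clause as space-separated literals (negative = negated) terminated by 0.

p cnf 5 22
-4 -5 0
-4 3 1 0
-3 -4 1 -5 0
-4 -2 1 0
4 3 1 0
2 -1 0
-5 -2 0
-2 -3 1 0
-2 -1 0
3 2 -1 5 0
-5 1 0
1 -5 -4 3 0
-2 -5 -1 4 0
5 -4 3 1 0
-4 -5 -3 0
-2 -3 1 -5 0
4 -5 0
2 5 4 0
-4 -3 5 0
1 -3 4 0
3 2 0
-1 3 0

Branch on x4: set x4 = False.
The clause (¬x5) is unit, so x5 = False.
The clause (x2) is unit, so x2 = True.
The clause (¬x1) is unit, so x1 = False.
The clause (x3) is unit, so x3 = True.
But (¬x3) is also a unit clause — contradiction.
Undo x4 and try x4 = True.
The clause (¬x5) is unit, so x5 = False.
The clause (¬x3) is unit, so x3 = False.
The clause (x1) is unit, so x1 = True.
But (¬x1) is also a unit clause — contradiction.
Either choice for x4 ends in contradiction.
No assignment satisfies every clause.

No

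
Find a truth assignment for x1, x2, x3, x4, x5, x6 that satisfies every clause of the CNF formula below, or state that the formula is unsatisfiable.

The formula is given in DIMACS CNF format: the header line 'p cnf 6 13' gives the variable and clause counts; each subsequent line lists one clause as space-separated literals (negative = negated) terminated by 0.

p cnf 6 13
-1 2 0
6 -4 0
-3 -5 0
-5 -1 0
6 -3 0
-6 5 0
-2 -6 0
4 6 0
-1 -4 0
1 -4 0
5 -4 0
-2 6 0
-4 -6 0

x1 ↦ False, x2 ↦ False, x3 ↦ False, x4 ↦ False, x5 ↦ True, x6 ↦ True

Try x1 = False.
(¬x4) alone gives x4 = False.
(x6) alone gives x6 = True.
(x5) alone gives x5 = True.
(¬x3) alone gives x3 = False.
(¬x2) alone gives x2 = False.
All clauses are satisfied.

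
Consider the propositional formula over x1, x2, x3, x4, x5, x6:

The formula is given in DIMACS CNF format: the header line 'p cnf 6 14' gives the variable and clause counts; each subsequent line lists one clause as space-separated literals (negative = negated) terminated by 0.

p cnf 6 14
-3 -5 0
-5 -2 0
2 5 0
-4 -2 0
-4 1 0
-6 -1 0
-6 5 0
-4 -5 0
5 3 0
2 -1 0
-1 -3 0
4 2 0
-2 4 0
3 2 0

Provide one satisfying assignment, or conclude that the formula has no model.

Case x3 = False:
Unit clause (x5) forces x5 = True.
Unit clause (¬x2) forces x2 = False.
That conflicts with the unit clause (x2).
So x3 must be the other value — set x3 = True.
Unit clause (¬x5) forces x5 = False.
Unit clause (x2) forces x2 = True.
Unit clause (¬x4) forces x4 = False.
That conflicts with the unit clause (x4).
Both values of x3 lead to a conflict.

UNSATISFIABLE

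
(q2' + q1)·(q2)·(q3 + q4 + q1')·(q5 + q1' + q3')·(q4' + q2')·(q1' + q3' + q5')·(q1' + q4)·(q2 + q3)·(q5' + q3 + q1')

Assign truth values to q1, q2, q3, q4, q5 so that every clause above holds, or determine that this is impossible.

UNSATISFIABLE

(q2) alone gives q2 = 1.
(q1) alone gives q1 = 1.
(q4') alone gives q4 = 0.
Now (q4) is unsatisfied and unit — conflict.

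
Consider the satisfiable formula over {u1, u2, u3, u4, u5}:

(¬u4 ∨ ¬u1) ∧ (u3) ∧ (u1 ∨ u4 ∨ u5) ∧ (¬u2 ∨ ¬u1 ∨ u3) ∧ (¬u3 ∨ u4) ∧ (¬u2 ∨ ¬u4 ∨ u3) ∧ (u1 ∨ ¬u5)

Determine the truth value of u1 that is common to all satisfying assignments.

False

Suppose u1 = True.
Unit clause (¬u4) forces u4 = False.
Unit clause (u3) forces u3 = True.
Now (¬u3) is unsatisfied and unit — conflict.
So every satisfying assignment has u1 = False.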